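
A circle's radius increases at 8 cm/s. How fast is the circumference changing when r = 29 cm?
16π cm/s

C = 2πr
dC/dt = 2π · dr/dt = 2π · 8 = 16π cm/s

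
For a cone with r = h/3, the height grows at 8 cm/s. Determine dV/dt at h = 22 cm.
3872π/9 cm³/s

V = (1/3)π(h/3)²h = πh³/27
dV/dt = πh²/9 · 8
At h = 22: dV/dt = 3872π/9 cm³/s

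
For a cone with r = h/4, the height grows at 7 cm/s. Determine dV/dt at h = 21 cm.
3087π/16 cm³/s

V = (1/3)π(h/4)²h = πh³/48
dV/dt = πh²/16 · 7
At h = 21: dV/dt = 3087π/16 cm³/s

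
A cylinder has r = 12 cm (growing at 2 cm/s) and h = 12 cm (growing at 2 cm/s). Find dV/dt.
864π cm³/s

V = πr²h
dV/dt = 2πrh·dr/dt + πr²·dh/dt
= 2π(12)(12)(2) + π(12)²(2)
= 864π cm³/s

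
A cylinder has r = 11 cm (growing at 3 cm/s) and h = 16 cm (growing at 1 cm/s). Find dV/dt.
1177π cm³/s

V = πr²h
dV/dt = 2πrh·dr/dt + πr²·dh/dt
= 2π(11)(16)(3) + π(11)²(1)
= 1177π cm³/s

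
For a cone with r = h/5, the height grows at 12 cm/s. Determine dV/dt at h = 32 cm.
12288π/25 cm³/s

V = (1/3)π(h/5)²h = πh³/75
dV/dt = πh²/25 · 12
At h = 32: dV/dt = 12288π/25 cm³/s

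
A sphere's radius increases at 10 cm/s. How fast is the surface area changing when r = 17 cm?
1360π cm²/s

S = 4πr²
dS/dt = dS/dr · dr/dt = 8πr · 10
At r = 17: dS/dt = 1360π cm²/s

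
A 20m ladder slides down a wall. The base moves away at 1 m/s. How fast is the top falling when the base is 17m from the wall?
17√111/111 ≈ 1.614 m/s

x² + y² = 20²
2x·dx/dt + 2y·dy/dt = 0
dy/dt = -x/y · dx/dt = -17/√111 · 1 = -17√111/111 m/s
The top is descending at 17√111/111 ≈ 1.614 m/s.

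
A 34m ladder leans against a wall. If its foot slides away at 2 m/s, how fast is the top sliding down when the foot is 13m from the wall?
26√987/987 ≈ 0.8276 m/s

x² + y² = 34²
2x·dx/dt + 2y·dy/dt = 0
dy/dt = -x/y · dx/dt = -13/√987 · 2 = -26√987/987 m/s
The top is descending at 26√987/987 ≈ 0.8276 m/s.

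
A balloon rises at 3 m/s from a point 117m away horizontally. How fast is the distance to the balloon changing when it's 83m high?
249√20578/20578 ≈ 1.736 m/s

z² = 117² + y²
z = √(117² + 83²) = √20578
dz/dt = y/z · dy/dt = 83/√20578 · 3 = 249√20578/20578 ≈ 1.736 m/s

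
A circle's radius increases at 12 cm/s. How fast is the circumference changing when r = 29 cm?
24π cm/s

C = 2πr
dC/dt = 2π · dr/dt = 2π · 12 = 24π cm/s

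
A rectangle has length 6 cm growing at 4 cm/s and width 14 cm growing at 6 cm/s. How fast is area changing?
92 cm²/s

A = lw
dA/dt = w·dl/dt + l·dw/dt = 14·4 + 6·6 = 92 cm²/s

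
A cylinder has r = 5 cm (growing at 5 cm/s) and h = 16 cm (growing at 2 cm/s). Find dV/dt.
850π cm³/s

V = πr²h
dV/dt = 2πrh·dr/dt + πr²·dh/dt
= 2π(5)(16)(5) + π(5)²(2)
= 850π cm³/s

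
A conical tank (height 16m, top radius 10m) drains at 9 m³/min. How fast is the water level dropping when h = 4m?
36/(25π) ≈ 0.4584 m/min

r/h = 10/16, so r = (5/8)h
V = (1/3)πr²h = (1/3)π((5/8)h)²h = (25/192)πh³
dV/dh = (25/64)πh²
dh/dt = (dV/dt)/(dV/dh) = -9/((25/64)π·4²) = -36/(25π) m/min
The level is dropping at 36/(25π) ≈ 0.4584 m/min.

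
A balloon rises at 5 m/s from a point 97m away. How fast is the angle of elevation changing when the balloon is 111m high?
0.022319 rad/s

tan(θ) = y/97
sec²(θ) · dθ/dt = (1/97) · dy/dt
dθ/dt = cos²(θ)/97 · 5 = 97/(97² + 111²) · 5
dθ/dt = 0.022319 rad/s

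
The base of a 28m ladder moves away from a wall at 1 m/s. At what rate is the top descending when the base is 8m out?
2√5/15 ≈ 0.2981 m/s

x² + y² = 28²
2x·dx/dt + 2y·dy/dt = 0
dy/dt = -x/y · dx/dt = -8/(12√5) · 1 = -2√5/15 m/s
The top is descending at 2√5/15 ≈ 0.2981 m/s.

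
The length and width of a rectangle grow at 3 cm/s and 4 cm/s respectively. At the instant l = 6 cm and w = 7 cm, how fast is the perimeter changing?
14 cm/s

P = 2(l + w)
dP/dt = 2(dl/dt + dw/dt) = 2(3 + 4) = 14 cm/s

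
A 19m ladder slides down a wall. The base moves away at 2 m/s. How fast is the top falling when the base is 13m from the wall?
13√3/12 ≈ 1.876 m/s

x² + y² = 19²
2x·dx/dt + 2y·dy/dt = 0
dy/dt = -x/y · dx/dt = -13/(8√3) · 2 = -13√3/12 m/s
The top is descending at 13√3/12 ≈ 1.876 m/s.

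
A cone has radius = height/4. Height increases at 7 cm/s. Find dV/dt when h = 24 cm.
252π cm³/s

V = (1/3)π(h/4)²h = πh³/48
dV/dt = πh²/16 · 7
At h = 24: dV/dt = 252π cm³/s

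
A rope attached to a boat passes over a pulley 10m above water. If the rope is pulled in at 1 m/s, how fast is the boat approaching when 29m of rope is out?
29√741/741 ≈ 1.065 m/s

rope² = x² + 10²
x = √(29² - 10²) = √741
dx/dt = (rope/x) · d(rope)/dt = (29/√741) · (-1) = -29√741/741 m/s
The boat approaches at 29√741/741 ≈ 1.065 m/s.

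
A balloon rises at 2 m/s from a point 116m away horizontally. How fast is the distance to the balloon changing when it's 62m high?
62√173/865 ≈ 0.9428 m/s

z² = 116² + y²
z = √(116² + 62²) = 10√173
dz/dt = y/z · dy/dt = 62/(10√173) · 2 = 62√173/865 ≈ 0.9428 m/s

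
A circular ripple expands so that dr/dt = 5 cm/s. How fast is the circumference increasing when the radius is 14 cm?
10π cm/s

C = 2πr
dC/dt = 2π · dr/dt = 2π · 5 = 10π cm/s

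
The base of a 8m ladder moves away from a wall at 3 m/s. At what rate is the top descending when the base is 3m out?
9√55/55 ≈ 1.214 m/s

x² + y² = 8²
2x·dx/dt + 2y·dy/dt = 0
dy/dt = -x/y · dx/dt = -3/√55 · 3 = -9√55/55 m/s
The top is descending at 9√55/55 ≈ 1.214 m/s.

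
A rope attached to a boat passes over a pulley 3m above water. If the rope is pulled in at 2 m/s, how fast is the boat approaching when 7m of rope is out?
7√10/10 ≈ 2.214 m/s

rope² = x² + 3²
x = √(7² - 3²) = 2√10
dx/dt = (rope/x) · d(rope)/dt = (7/(2√10)) · (-2) = -7√10/10 m/s
The boat approaches at 7√10/10 ≈ 2.214 m/s.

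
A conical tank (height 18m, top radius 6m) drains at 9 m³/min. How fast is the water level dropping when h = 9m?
1/π ≈ 0.3183 m/min

r/h = 6/18, so r = (1/3)h
V = (1/3)πr²h = (1/3)π((1/3)h)²h = (1/27)πh³
dV/dh = (1/9)πh²
dh/dt = (dV/dt)/(dV/dh) = -9/((1/9)π·9²) = -1/π m/min
The level is dropping at 1/π ≈ 0.3183 m/min.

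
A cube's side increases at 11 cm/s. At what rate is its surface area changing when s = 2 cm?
264 cm²/s

A = 6s²
dA/dt = 12s · ds/dt = 12·2·11 = 264 cm²/s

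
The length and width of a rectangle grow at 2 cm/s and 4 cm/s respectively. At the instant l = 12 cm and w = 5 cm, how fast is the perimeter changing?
12 cm/s

P = 2(l + w)
dP/dt = 2(dl/dt + dw/dt) = 2(2 + 4) = 12 cm/s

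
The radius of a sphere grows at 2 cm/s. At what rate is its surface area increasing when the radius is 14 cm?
224π cm²/s

S = 4πr²
dS/dt = dS/dr · dr/dt = 8πr · 2
At r = 14: dS/dt = 224π cm²/s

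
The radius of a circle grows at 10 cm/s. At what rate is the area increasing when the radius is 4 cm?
80π cm²/s

A = πr²
dA/dt = 2πr · dr/dt = 2π(4)(10) = 80π cm²/s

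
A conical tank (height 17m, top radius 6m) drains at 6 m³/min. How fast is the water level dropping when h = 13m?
289/(1014π) ≈ 0.09072 m/min

r/h = 6/17, so r = (6/17)h
V = (1/3)πr²h = (1/3)π((6/17)h)²h = (12/289)πh³
dV/dh = (36/289)πh²
dh/dt = (dV/dt)/(dV/dh) = -6/((36/289)π·13²) = -289/(1014π) m/min
The level is dropping at 289/(1014π) ≈ 0.09072 m/min.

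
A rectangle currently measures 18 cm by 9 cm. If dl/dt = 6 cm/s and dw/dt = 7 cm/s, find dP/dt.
26 cm/s

P = 2(l + w)
dP/dt = 2(dl/dt + dw/dt) = 2(6 + 7) = 26 cm/s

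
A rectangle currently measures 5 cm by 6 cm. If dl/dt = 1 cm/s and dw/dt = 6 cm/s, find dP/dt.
14 cm/s

P = 2(l + w)
dP/dt = 2(dl/dt + dw/dt) = 2(1 + 6) = 14 cm/s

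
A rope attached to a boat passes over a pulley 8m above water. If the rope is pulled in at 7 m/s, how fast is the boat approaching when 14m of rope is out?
49√33/33 ≈ 8.53 m/s

rope² = x² + 8²
x = √(14² - 8²) = 2√33
dx/dt = (rope/x) · d(rope)/dt = (14/(2√33)) · (-7) = -49√33/33 m/s
The boat approaches at 49√33/33 ≈ 8.53 m/s.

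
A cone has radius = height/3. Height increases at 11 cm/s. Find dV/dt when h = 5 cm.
275π/9 cm³/s

V = (1/3)π(h/3)²h = πh³/27
dV/dt = πh²/9 · 11
At h = 5: dV/dt = 275π/9 cm³/s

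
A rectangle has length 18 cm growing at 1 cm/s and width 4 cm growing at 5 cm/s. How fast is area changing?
94 cm²/s

A = lw
dA/dt = w·dl/dt + l·dw/dt = 4·1 + 18·5 = 94 cm²/s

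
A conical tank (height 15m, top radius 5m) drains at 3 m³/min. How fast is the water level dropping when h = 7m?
27/(49π) ≈ 0.1754 m/min

r/h = 5/15, so r = (1/3)h
V = (1/3)πr²h = (1/3)π((1/3)h)²h = (1/27)πh³
dV/dh = (1/9)πh²
dh/dt = (dV/dt)/(dV/dh) = -3/((1/9)π·7²) = -27/(49π) m/min
The level is dropping at 27/(49π) ≈ 0.1754 m/min.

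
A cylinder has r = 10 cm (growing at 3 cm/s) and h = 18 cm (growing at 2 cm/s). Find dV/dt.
1280π cm³/s

V = πr²h
dV/dt = 2πrh·dr/dt + πr²·dh/dt
= 2π(10)(18)(3) + π(10)²(2)
= 1280π cm³/s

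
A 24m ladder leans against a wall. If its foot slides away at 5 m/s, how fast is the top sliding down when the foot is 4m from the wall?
√35/7 ≈ 0.8452 m/s

x² + y² = 24²
2x·dx/dt + 2y·dy/dt = 0
dy/dt = -x/y · dx/dt = -4/(4√35) · 5 = -√35/7 m/s
The top is descending at √35/7 ≈ 0.8452 m/s.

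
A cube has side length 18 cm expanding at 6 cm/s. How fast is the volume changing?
5832 cm³/s

V = s³
dV/dt = 3s² · ds/dt = 3·18²·6 = 5832 cm³/s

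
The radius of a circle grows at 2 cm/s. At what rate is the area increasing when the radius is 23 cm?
92π cm²/s

A = πr²
dA/dt = 2πr · dr/dt = 2π(23)(2) = 92π cm²/s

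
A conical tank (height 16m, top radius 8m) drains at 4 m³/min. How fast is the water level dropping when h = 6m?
4/(9π) ≈ 0.1415 m/min

r/h = 8/16, so r = (1/2)h
V = (1/3)πr²h = (1/3)π((1/2)h)²h = (1/12)πh³
dV/dh = (1/4)πh²
dh/dt = (dV/dt)/(dV/dh) = -4/((1/4)π·6²) = -4/(9π) m/min
The level is dropping at 4/(9π) ≈ 0.1415 m/min.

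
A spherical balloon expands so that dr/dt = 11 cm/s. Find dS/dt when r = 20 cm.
1760π cm²/s

S = 4πr²
dS/dt = dS/dr · dr/dt = 8πr · 11
At r = 20: dS/dt = 1760π cm²/s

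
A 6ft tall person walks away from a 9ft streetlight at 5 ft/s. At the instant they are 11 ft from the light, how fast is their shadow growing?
10 ft/s

By similar triangles: 9/(x+s) = 6/s
Solving: s = 6x/3
ds/dt = 6/3 · dx/dt = 2 · 5 = 10 ft/s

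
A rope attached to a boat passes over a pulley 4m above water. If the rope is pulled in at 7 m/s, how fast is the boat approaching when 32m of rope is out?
8√7/3 ≈ 7.055 m/s

rope² = x² + 4²
x = √(32² - 4²) = 12√7
dx/dt = (rope/x) · d(rope)/dt = (32/(12√7)) · (-7) = -8√7/3 m/s
The boat approaches at 8√7/3 ≈ 7.055 m/s.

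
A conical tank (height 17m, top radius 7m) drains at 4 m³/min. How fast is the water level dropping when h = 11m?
1156/(5929π) ≈ 0.06206 m/min

r/h = 7/17, so r = (7/17)h
V = (1/3)πr²h = (1/3)π((7/17)h)²h = (49/867)πh³
dV/dh = (49/289)πh²
dh/dt = (dV/dt)/(dV/dh) = -4/((49/289)π·11²) = -1156/(5929π) m/min
The level is dropping at 1156/(5929π) ≈ 0.06206 m/min.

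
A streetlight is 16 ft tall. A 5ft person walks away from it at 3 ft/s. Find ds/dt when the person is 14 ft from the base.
15/11 ft/s

By similar triangles: 16/(x+s) = 5/s
Solving: s = 5x/11
ds/dt = 5/11 · dx/dt = 5/11 · 3 = 15/11 ft/s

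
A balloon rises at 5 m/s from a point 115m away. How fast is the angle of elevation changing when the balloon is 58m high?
0.034662 rad/s

tan(θ) = y/115
sec²(θ) · dθ/dt = (1/115) · dy/dt
dθ/dt = cos²(θ)/115 · 5 = 115/(115² + 58²) · 5
dθ/dt = 0.034662 rad/s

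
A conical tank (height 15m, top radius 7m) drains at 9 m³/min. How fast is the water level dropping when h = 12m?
225/(784π) ≈ 0.09135 m/min

r/h = 7/15, so r = (7/15)h
V = (1/3)πr²h = (1/3)π((7/15)h)²h = (49/675)πh³
dV/dh = (49/225)πh²
dh/dt = (dV/dt)/(dV/dh) = -9/((49/225)π·12²) = -225/(784π) m/min
The level is dropping at 225/(784π) ≈ 0.09135 m/min.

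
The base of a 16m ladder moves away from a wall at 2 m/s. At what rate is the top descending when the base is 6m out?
6√55/55 ≈ 0.809 m/s

x² + y² = 16²
2x·dx/dt + 2y·dy/dt = 0
dy/dt = -x/y · dx/dt = -6/(2√55) · 2 = -6√55/55 m/s
The top is descending at 6√55/55 ≈ 0.809 m/s.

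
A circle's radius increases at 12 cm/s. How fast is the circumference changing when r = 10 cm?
24π cm/s

C = 2πr
dC/dt = 2π · dr/dt = 2π · 12 = 24π cm/s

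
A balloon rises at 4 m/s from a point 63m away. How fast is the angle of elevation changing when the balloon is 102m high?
0.017533 rad/s

tan(θ) = y/63
sec²(θ) · dθ/dt = (1/63) · dy/dt
dθ/dt = cos²(θ)/63 · 4 = 63/(63² + 102²) · 4
dθ/dt = 0.017533 rad/s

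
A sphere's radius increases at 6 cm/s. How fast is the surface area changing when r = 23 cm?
1104π cm²/s

S = 4πr²
dS/dt = dS/dr · dr/dt = 8πr · 6
At r = 23: dS/dt = 1104π cm²/s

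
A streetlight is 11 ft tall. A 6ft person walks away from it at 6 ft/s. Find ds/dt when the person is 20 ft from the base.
36/5 ft/s

By similar triangles: 11/(x+s) = 6/s
Solving: s = 6x/5
ds/dt = 6/5 · dx/dt = 6/5 · 6 = 36/5 ft/s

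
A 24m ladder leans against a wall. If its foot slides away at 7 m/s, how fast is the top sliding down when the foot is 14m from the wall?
49√95/95 ≈ 5.027 m/s

x² + y² = 24²
2x·dx/dt + 2y·dy/dt = 0
dy/dt = -x/y · dx/dt = -14/(2√95) · 7 = -49√95/95 m/s
The top is descending at 49√95/95 ≈ 5.027 m/s.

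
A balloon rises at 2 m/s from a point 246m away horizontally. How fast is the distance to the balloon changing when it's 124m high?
124√18973/18973 ≈ 0.9002 m/s

z² = 246² + y²
z = √(246² + 124²) = 2√18973
dz/dt = y/z · dy/dt = 124/(2√18973) · 2 = 124√18973/18973 ≈ 0.9002 m/s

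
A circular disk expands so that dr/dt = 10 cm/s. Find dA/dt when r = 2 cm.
40π cm²/s

A = πr²
dA/dt = 2πr · dr/dt = 2π(2)(10) = 40π cm²/s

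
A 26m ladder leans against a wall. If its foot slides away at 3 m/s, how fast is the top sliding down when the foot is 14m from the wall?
7√30/20 ≈ 1.917 m/s

x² + y² = 26²
2x·dx/dt + 2y·dy/dt = 0
dy/dt = -x/y · dx/dt = -14/(4√30) · 3 = -7√30/20 m/s
The top is descending at 7√30/20 ≈ 1.917 m/s.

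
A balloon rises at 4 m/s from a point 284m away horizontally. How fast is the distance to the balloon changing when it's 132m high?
66√6130/3065 ≈ 1.686 m/s

z² = 284² + y²
z = √(284² + 132²) = 4√6130
dz/dt = y/z · dy/dt = 132/(4√6130) · 4 = 66√6130/3065 ≈ 1.686 m/s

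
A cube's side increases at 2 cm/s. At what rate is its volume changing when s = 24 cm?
3456 cm³/s

V = s³
dV/dt = 3s² · ds/dt = 3·24²·2 = 3456 cm³/s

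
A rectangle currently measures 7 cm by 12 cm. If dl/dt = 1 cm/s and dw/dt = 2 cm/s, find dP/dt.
6 cm/s

P = 2(l + w)
dP/dt = 2(dl/dt + dw/dt) = 2(1 + 2) = 6 cm/s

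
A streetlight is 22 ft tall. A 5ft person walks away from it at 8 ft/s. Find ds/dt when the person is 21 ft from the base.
40/17 ft/s

By similar triangles: 22/(x+s) = 5/s
Solving: s = 5x/17
ds/dt = 5/17 · dx/dt = 5/17 · 8 = 40/17 ft/s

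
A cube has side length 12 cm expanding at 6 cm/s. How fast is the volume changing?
2592 cm³/s

V = s³
dV/dt = 3s² · ds/dt = 3·12²·6 = 2592 cm³/s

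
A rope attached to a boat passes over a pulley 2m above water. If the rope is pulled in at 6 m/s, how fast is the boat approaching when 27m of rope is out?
162√29/145 ≈ 6.017 m/s

rope² = x² + 2²
x = √(27² - 2²) = 5√29
dx/dt = (rope/x) · d(rope)/dt = (27/(5√29)) · (-6) = -162√29/145 m/s
The boat approaches at 162√29/145 ≈ 6.017 m/s.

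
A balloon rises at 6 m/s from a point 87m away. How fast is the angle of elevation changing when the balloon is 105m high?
0.028074 rad/s

tan(θ) = y/87
sec²(θ) · dθ/dt = (1/87) · dy/dt
dθ/dt = cos²(θ)/87 · 6 = 87/(87² + 105²) · 6
dθ/dt = 0.028074 rad/s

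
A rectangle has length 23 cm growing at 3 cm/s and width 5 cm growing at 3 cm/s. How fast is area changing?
84 cm²/s

A = lw
dA/dt = w·dl/dt + l·dw/dt = 5·3 + 23·3 = 84 cm²/s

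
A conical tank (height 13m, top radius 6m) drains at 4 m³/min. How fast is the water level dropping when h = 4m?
169/(144π) ≈ 0.3736 m/min

r/h = 6/13, so r = (6/13)h
V = (1/3)πr²h = (1/3)π((6/13)h)²h = (12/169)πh³
dV/dh = (36/169)πh²
dh/dt = (dV/dt)/(dV/dh) = -4/((36/169)π·4²) = -169/(144π) m/min
The level is dropping at 169/(144π) ≈ 0.3736 m/min.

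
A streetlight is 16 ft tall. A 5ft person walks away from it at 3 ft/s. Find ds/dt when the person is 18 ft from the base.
15/11 ft/s

By similar triangles: 16/(x+s) = 5/s
Solving: s = 5x/11
ds/dt = 5/11 · dx/dt = 5/11 · 3 = 15/11 ft/s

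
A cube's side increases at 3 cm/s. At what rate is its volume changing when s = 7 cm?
441 cm³/s

V = s³
dV/dt = 3s² · ds/dt = 3·7²·3 = 441 cm³/s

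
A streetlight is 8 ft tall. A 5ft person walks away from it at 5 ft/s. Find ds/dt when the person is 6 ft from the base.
25/3 ft/s

By similar triangles: 8/(x+s) = 5/s
Solving: s = 5x/3
ds/dt = 5/3 · dx/dt = 5/3 · 5 = 25/3 ft/s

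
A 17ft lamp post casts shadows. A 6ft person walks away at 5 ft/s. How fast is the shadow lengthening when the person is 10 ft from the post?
30/11 ft/s

By similar triangles: 17/(x+s) = 6/s
Solving: s = 6x/11
ds/dt = 6/11 · dx/dt = 6/11 · 5 = 30/11 ft/s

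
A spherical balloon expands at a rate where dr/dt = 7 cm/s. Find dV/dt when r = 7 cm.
1372π cm³/s

V = (4/3)πr³
dV/dt = dV/dr · dr/dt = 4πr² · 7
At r = 7: dV/dt = 1372π cm³/s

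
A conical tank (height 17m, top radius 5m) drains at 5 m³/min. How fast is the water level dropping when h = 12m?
289/(720π) ≈ 0.1278 m/min

r/h = 5/17, so r = (5/17)h
V = (1/3)πr²h = (1/3)π((5/17)h)²h = (25/867)πh³
dV/dh = (25/289)πh²
dh/dt = (dV/dt)/(dV/dh) = -5/((25/289)π·12²) = -289/(720π) m/min
The level is dropping at 289/(720π) ≈ 0.1278 m/min.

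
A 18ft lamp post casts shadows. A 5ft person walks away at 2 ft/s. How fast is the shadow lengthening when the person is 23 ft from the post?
10/13 ft/s

By similar triangles: 18/(x+s) = 5/s
Solving: s = 5x/13
ds/dt = 5/13 · dx/dt = 5/13 · 2 = 10/13 ft/s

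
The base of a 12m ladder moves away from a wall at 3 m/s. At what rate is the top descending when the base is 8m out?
6√5/5 ≈ 2.683 m/s

x² + y² = 12²
2x·dx/dt + 2y·dy/dt = 0
dy/dt = -x/y · dx/dt = -8/(4√5) · 3 = -6√5/5 m/s
The top is descending at 6√5/5 ≈ 2.683 m/s.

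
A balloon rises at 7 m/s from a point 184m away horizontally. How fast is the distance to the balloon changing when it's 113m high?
791√1865/9325 ≈ 3.663 m/s

z² = 184² + y²
z = √(184² + 113²) = 5√1865
dz/dt = y/z · dy/dt = 113/(5√1865) · 7 = 791√1865/9325 ≈ 3.663 m/s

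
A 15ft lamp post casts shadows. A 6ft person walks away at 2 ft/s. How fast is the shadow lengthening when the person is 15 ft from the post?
4/3 ft/s

By similar triangles: 15/(x+s) = 6/s
Solving: s = 6x/9
ds/dt = 6/9 · dx/dt = 2/3 · 2 = 4/3 ft/s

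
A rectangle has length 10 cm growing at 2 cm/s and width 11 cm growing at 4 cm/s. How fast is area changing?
62 cm²/s

A = lw
dA/dt = w·dl/dt + l·dw/dt = 11·2 + 10·4 = 62 cm²/s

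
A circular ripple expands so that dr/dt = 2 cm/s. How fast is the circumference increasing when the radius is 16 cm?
4π cm/s

C = 2πr
dC/dt = 2π · dr/dt = 2π · 2 = 4π cm/s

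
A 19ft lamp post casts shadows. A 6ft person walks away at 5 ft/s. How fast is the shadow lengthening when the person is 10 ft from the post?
30/13 ft/s

By similar triangles: 19/(x+s) = 6/s
Solving: s = 6x/13
ds/dt = 6/13 · dx/dt = 6/13 · 5 = 30/13 ft/s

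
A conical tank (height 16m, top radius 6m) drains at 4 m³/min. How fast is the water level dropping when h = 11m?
256/(1089π) ≈ 0.07483 m/min

r/h = 6/16, so r = (3/8)h
V = (1/3)πr²h = (1/3)π((3/8)h)²h = (3/64)πh³
dV/dh = (9/64)πh²
dh/dt = (dV/dt)/(dV/dh) = -4/((9/64)π·11²) = -256/(1089π) m/min
The level is dropping at 256/(1089π) ≈ 0.07483 m/min.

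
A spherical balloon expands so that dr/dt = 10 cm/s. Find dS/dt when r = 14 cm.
1120π cm²/s

S = 4πr²
dS/dt = dS/dr · dr/dt = 8πr · 10
At r = 14: dS/dt = 1120π cm²/s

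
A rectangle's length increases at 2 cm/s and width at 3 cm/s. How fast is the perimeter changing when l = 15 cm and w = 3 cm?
10 cm/s

P = 2(l + w)
dP/dt = 2(dl/dt + dw/dt) = 2(2 + 3) = 10 cm/s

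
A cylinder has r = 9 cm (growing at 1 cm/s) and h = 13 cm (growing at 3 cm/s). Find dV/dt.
477π cm³/s

V = πr²h
dV/dt = 2πrh·dr/dt + πr²·dh/dt
= 2π(9)(13)(1) + π(9)²(3)
= 477π cm³/s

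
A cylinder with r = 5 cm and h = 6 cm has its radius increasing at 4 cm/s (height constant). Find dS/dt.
128π cm²/s

S = 2πrh + 2πr² (lateral + bases)
dS/dt = (2πh + 4πr)·dr/dt = (2π·6 + 4π·5)·4
= 128π cm²/s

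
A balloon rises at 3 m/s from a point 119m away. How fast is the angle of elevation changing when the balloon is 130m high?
0.011494 rad/s

tan(θ) = y/119
sec²(θ) · dθ/dt = (1/119) · dy/dt
dθ/dt = cos²(θ)/119 · 3 = 119/(119² + 130²) · 3
dθ/dt = 0.011494 rad/s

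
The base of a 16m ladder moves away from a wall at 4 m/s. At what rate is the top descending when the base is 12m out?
12√7/7 ≈ 4.536 m/s

x² + y² = 16²
2x·dx/dt + 2y·dy/dt = 0
dy/dt = -x/y · dx/dt = -12/(4√7) · 4 = -12√7/7 m/s
The top is descending at 12√7/7 ≈ 4.536 m/s.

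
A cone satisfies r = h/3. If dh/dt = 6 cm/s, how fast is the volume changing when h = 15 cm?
150π cm³/s

V = (1/3)π(h/3)²h = πh³/27
dV/dt = πh²/9 · 6
At h = 15: dV/dt = 150π cm³/s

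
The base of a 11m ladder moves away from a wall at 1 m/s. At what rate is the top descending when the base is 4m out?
4√105/105 ≈ 0.3904 m/s

x² + y² = 11²
2x·dx/dt + 2y·dy/dt = 0
dy/dt = -x/y · dx/dt = -4/√105 · 1 = -4√105/105 m/s
The top is descending at 4√105/105 ≈ 0.3904 m/s.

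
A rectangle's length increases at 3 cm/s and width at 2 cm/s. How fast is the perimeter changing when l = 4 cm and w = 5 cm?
10 cm/s

P = 2(l + w)
dP/dt = 2(dl/dt + dw/dt) = 2(3 + 2) = 10 cm/s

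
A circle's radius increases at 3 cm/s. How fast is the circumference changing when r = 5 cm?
6π cm/s

C = 2πr
dC/dt = 2π · dr/dt = 2π · 3 = 6π cm/s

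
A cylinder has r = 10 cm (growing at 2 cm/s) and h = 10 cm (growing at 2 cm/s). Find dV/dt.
600π cm³/s

V = πr²h
dV/dt = 2πrh·dr/dt + πr²·dh/dt
= 2π(10)(10)(2) + π(10)²(2)
= 600π cm³/s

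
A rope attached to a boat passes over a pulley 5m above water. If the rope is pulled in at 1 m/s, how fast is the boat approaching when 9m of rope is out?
9√14/28 ≈ 1.203 m/s

rope² = x² + 5²
x = √(9² - 5²) = 2√14
dx/dt = (rope/x) · d(rope)/dt = (9/(2√14)) · (-1) = -9√14/28 m/s
The boat approaches at 9√14/28 ≈ 1.203 m/s.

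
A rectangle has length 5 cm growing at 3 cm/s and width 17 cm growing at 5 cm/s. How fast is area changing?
76 cm²/s

A = lw
dA/dt = w·dl/dt + l·dw/dt = 17·3 + 5·5 = 76 cm²/s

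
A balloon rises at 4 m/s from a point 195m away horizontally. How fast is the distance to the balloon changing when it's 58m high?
232√41389/41389 ≈ 1.14 m/s

z² = 195² + y²
z = √(195² + 58²) = √41389
dz/dt = y/z · dy/dt = 58/√41389 · 4 = 232√41389/41389 ≈ 1.14 m/s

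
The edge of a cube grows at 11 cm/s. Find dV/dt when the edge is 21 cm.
14553 cm³/s

V = s³
dV/dt = 3s² · ds/dt = 3·21²·11 = 14553 cm³/s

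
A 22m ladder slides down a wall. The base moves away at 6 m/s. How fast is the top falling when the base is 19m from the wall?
38√123/41 ≈ 10.28 m/s

x² + y² = 22²
2x·dx/dt + 2y·dy/dt = 0
dy/dt = -x/y · dx/dt = -19/√123 · 6 = -38√123/41 m/s
The top is descending at 38√123/41 ≈ 10.28 m/s.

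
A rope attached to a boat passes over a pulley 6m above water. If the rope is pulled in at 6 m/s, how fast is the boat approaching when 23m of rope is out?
138√493/493 ≈ 6.215 m/s

rope² = x² + 6²
x = √(23² - 6²) = √493
dx/dt = (rope/x) · d(rope)/dt = (23/√493) · (-6) = -138√493/493 m/s
The boat approaches at 138√493/493 ≈ 6.215 m/s.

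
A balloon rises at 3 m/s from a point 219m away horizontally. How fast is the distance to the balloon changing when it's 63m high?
63√5770/5770 ≈ 0.8294 m/s

z² = 219² + y²
z = √(219² + 63²) = 3√5770
dz/dt = y/z · dy/dt = 63/(3√5770) · 3 = 63√5770/5770 ≈ 0.8294 m/s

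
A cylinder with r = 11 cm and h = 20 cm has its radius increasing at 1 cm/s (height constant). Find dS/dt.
84π cm²/s

S = 2πrh + 2πr² (lateral + bases)
dS/dt = (2πh + 4πr)·dr/dt = (2π·20 + 4π·11)·1
= 84π cm²/s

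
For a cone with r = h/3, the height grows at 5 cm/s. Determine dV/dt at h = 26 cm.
3380π/9 cm³/s

V = (1/3)π(h/3)²h = πh³/27
dV/dt = πh²/9 · 5
At h = 26: dV/dt = 3380π/9 cm³/s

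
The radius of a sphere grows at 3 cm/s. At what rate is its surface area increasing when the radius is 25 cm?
600π cm²/s

S = 4πr²
dS/dt = dS/dr · dr/dt = 8πr · 3
At r = 25: dS/dt = 600π cm²/s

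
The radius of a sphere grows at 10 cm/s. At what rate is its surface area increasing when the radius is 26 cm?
2080π cm²/s

S = 4πr²
dS/dt = dS/dr · dr/dt = 8πr · 10
At r = 26: dS/dt = 2080π cm²/s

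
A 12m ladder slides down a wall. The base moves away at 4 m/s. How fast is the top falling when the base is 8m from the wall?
8√5/5 ≈ 3.578 m/s

x² + y² = 12²
2x·dx/dt + 2y·dy/dt = 0
dy/dt = -x/y · dx/dt = -8/(4√5) · 4 = -8√5/5 m/s
The top is descending at 8√5/5 ≈ 3.578 m/s.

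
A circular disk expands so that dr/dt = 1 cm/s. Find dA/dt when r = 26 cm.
52π cm²/s

A = πr²
dA/dt = 2πr · dr/dt = 2π(26)(1) = 52π cm²/s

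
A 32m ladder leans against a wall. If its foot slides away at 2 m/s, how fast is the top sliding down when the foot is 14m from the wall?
14√23/69 ≈ 0.9731 m/s

x² + y² = 32²
2x·dx/dt + 2y·dy/dt = 0
dy/dt = -x/y · dx/dt = -14/(6√23) · 2 = -14√23/69 m/s
The top is descending at 14√23/69 ≈ 0.9731 m/s.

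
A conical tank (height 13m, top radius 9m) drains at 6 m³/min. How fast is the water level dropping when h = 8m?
169/(864π) ≈ 0.06226 m/min

r/h = 9/13, so r = (9/13)h
V = (1/3)πr²h = (1/3)π((9/13)h)²h = (27/169)πh³
dV/dh = (81/169)πh²
dh/dt = (dV/dt)/(dV/dh) = -6/((81/169)π·8²) = -169/(864π) m/min
The level is dropping at 169/(864π) ≈ 0.06226 m/min.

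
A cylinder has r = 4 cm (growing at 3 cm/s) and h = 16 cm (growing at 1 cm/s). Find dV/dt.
400π cm³/s

V = πr²h
dV/dt = 2πrh·dr/dt + πr²·dh/dt
= 2π(4)(16)(3) + π(4)²(1)
= 400π cm³/s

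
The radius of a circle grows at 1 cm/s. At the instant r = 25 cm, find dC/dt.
2π cm/s

C = 2πr
dC/dt = 2π · dr/dt = 2π · 1 = 2π cm/s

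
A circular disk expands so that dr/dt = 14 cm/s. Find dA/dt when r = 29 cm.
812π cm²/s

A = πr²
dA/dt = 2πr · dr/dt = 2π(29)(14) = 812π cm²/s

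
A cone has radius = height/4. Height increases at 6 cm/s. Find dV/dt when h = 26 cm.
507π/2 cm³/s

V = (1/3)π(h/4)²h = πh³/48
dV/dt = πh²/16 · 6
At h = 26: dV/dt = 507π/2 cm³/s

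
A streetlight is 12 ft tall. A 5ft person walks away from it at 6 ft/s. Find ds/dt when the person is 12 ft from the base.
30/7 ft/s

By similar triangles: 12/(x+s) = 5/s
Solving: s = 5x/7
ds/dt = 5/7 · dx/dt = 5/7 · 6 = 30/7 ft/s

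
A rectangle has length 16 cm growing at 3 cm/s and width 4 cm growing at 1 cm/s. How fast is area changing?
28 cm²/s

A = lw
dA/dt = w·dl/dt + l·dw/dt = 4·3 + 16·1 = 28 cm²/s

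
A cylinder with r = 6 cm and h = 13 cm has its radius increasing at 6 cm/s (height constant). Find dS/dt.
300π cm²/s

S = 2πrh + 2πr² (lateral + bases)
dS/dt = (2πh + 4πr)·dr/dt = (2π·13 + 4π·6)·6
= 300π cm²/s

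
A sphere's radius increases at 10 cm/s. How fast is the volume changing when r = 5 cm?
1000π cm³/s

V = (4/3)πr³
dV/dt = dV/dr · dr/dt = 4πr² · 10
At r = 5: dV/dt = 1000π cm³/s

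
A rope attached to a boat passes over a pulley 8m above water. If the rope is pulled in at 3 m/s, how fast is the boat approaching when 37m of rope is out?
37√145/145 ≈ 3.073 m/s

rope² = x² + 8²
x = √(37² - 8²) = 3√145
dx/dt = (rope/x) · d(rope)/dt = (37/(3√145)) · (-3) = -37√145/145 m/s
The boat approaches at 37√145/145 ≈ 3.073 m/s.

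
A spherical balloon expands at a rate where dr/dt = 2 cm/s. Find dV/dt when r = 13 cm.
1352π cm³/s

V = (4/3)πr³
dV/dt = dV/dr · dr/dt = 4πr² · 2
At r = 13: dV/dt = 1352π cm³/s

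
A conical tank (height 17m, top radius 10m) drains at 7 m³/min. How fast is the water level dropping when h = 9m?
2023/(8100π) ≈ 0.0795 m/min

r/h = 10/17, so r = (10/17)h
V = (1/3)πr²h = (1/3)π((10/17)h)²h = (100/867)πh³
dV/dh = (100/289)πh²
dh/dt = (dV/dt)/(dV/dh) = -7/((100/289)π·9²) = -2023/(8100π) m/min
The level is dropping at 2023/(8100π) ≈ 0.0795 m/min.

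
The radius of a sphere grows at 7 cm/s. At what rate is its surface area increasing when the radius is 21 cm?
1176π cm²/s

S = 4πr²
dS/dt = dS/dr · dr/dt = 8πr · 7
At r = 21: dS/dt = 1176π cm²/s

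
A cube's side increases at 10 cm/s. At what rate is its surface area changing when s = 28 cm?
3360 cm²/s

A = 6s²
dA/dt = 12s · ds/dt = 12·28·10 = 3360 cm²/s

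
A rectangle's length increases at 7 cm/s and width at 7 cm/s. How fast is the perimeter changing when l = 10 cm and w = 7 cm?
28 cm/s

P = 2(l + w)
dP/dt = 2(dl/dt + dw/dt) = 2(7 + 7) = 28 cm/s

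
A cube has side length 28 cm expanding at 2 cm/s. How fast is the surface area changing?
672 cm²/s

A = 6s²
dA/dt = 12s · ds/dt = 12·28·2 = 672 cm²/s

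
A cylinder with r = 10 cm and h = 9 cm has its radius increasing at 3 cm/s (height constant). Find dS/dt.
174π cm²/s

S = 2πrh + 2πr² (lateral + bases)
dS/dt = (2πh + 4πr)·dr/dt = (2π·9 + 4π·10)·3
= 174π cm²/s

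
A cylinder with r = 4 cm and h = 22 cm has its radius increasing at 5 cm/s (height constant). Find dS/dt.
300π cm²/s

S = 2πrh + 2πr² (lateral + bases)
dS/dt = (2πh + 4πr)·dr/dt = (2π·22 + 4π·4)·5
= 300π cm²/s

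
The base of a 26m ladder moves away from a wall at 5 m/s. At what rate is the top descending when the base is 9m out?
9√595/119 ≈ 1.845 m/s

x² + y² = 26²
2x·dx/dt + 2y·dy/dt = 0
dy/dt = -x/y · dx/dt = -9/√595 · 5 = -9√595/119 m/s
The top is descending at 9√595/119 ≈ 1.845 m/s.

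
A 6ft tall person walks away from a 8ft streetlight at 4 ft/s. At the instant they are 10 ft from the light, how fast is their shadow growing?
12 ft/s

By similar triangles: 8/(x+s) = 6/s
Solving: s = 6x/2
ds/dt = 6/2 · dx/dt = 3 · 4 = 12 ft/s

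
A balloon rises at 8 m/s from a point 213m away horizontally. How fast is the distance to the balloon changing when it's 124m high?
992√60745/60745 ≈ 4.025 m/s

z² = 213² + y²
z = √(213² + 124²) = √60745
dz/dt = y/z · dy/dt = 124/√60745 · 8 = 992√60745/60745 ≈ 4.025 m/s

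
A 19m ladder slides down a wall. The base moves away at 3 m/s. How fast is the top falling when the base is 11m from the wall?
11√15/20 ≈ 2.13 m/s

x² + y² = 19²
2x·dx/dt + 2y·dy/dt = 0
dy/dt = -x/y · dx/dt = -11/(4√15) · 3 = -11√15/20 m/s
The top is descending at 11√15/20 ≈ 2.13 m/s.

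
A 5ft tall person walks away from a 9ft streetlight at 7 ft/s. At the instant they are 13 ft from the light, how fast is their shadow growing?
35/4 ft/s

By similar triangles: 9/(x+s) = 5/s
Solving: s = 5x/4
ds/dt = 5/4 · dx/dt = 5/4 · 7 = 35/4 ft/s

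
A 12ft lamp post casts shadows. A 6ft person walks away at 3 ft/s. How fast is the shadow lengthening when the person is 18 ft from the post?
3 ft/s

By similar triangles: 12/(x+s) = 6/s
Solving: s = 6x/6
ds/dt = 6/6 · dx/dt = 1 · 3 = 3 ft/s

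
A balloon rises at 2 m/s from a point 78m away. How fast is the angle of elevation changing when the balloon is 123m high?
0.007354 rad/s

tan(θ) = y/78
sec²(θ) · dθ/dt = (1/78) · dy/dt
dθ/dt = cos²(θ)/78 · 2 = 78/(78² + 123²) · 2
dθ/dt = 0.007354 rad/s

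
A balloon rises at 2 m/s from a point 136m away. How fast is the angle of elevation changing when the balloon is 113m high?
0.0087 rad/s

tan(θ) = y/136
sec²(θ) · dθ/dt = (1/136) · dy/dt
dθ/dt = cos²(θ)/136 · 2 = 136/(136² + 113²) · 2
dθ/dt = 0.0087 rad/s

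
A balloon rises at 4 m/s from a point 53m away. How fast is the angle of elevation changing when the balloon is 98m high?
0.017079 rad/s

tan(θ) = y/53
sec²(θ) · dθ/dt = (1/53) · dy/dt
dθ/dt = cos²(θ)/53 · 4 = 53/(53² + 98²) · 4
dθ/dt = 0.017079 rad/s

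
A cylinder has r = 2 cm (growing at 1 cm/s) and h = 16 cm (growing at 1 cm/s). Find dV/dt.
68π cm³/s

V = πr²h
dV/dt = 2πrh·dr/dt + πr²·dh/dt
= 2π(2)(16)(1) + π(2)²(1)
= 68π cm³/s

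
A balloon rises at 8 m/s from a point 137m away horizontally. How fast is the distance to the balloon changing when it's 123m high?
492√33898/16949 ≈ 5.345 m/s

z² = 137² + y²
z = √(137² + 123²) = √33898
dz/dt = y/z · dy/dt = 123/√33898 · 8 = 492√33898/16949 ≈ 5.345 m/s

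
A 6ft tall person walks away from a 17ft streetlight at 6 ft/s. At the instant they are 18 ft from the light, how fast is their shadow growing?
36/11 ft/s

By similar triangles: 17/(x+s) = 6/s
Solving: s = 6x/11
ds/dt = 6/11 · dx/dt = 6/11 · 6 = 36/11 ft/s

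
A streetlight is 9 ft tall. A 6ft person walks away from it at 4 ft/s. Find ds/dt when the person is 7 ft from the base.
8 ft/s

By similar triangles: 9/(x+s) = 6/s
Solving: s = 6x/3
ds/dt = 6/3 · dx/dt = 2 · 4 = 8 ft/s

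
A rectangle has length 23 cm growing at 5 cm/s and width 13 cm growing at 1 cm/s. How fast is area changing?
88 cm²/s

A = lw
dA/dt = w·dl/dt + l·dw/dt = 13·5 + 23·1 = 88 cm²/s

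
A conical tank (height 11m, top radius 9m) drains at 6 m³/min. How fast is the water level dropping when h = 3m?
242/(243π) ≈ 0.317 m/min

r/h = 9/11, so r = (9/11)h
V = (1/3)πr²h = (1/3)π((9/11)h)²h = (27/121)πh³
dV/dh = (81/121)πh²
dh/dt = (dV/dt)/(dV/dh) = -6/((81/121)π·3²) = -242/(243π) m/min
The level is dropping at 242/(243π) ≈ 0.317 m/min.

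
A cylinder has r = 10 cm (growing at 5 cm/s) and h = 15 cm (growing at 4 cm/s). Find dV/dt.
1900π cm³/s

V = πr²h
dV/dt = 2πrh·dr/dt + πr²·dh/dt
= 2π(10)(15)(5) + π(10)²(4)
= 1900π cm³/s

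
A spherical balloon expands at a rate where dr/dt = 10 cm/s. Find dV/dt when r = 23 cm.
21160π cm³/s

V = (4/3)πr³
dV/dt = dV/dr · dr/dt = 4πr² · 10
At r = 23: dV/dt = 21160π cm³/s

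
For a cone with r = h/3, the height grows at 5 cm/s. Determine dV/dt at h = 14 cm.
980π/9 cm³/s

V = (1/3)π(h/3)²h = πh³/27
dV/dt = πh²/9 · 5
At h = 14: dV/dt = 980π/9 cm³/s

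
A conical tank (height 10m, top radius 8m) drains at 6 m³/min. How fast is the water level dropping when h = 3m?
25/(24π) ≈ 0.3316 m/min

r/h = 8/10, so r = (4/5)h
V = (1/3)πr²h = (1/3)π((4/5)h)²h = (16/75)πh³
dV/dh = (16/25)πh²
dh/dt = (dV/dt)/(dV/dh) = -6/((16/25)π·3²) = -25/(24π) m/min
The level is dropping at 25/(24π) ≈ 0.3316 m/min.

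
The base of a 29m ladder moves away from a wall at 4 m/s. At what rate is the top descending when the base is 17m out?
17√138/69 ≈ 2.894 m/s

x² + y² = 29²
2x·dx/dt + 2y·dy/dt = 0
dy/dt = -x/y · dx/dt = -17/(2√138) · 4 = -17√138/69 m/s
The top is descending at 17√138/69 ≈ 2.894 m/s.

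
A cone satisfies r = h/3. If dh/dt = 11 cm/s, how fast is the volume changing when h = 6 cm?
44π cm³/s

V = (1/3)π(h/3)²h = πh³/27
dV/dt = πh²/9 · 11
At h = 6: dV/dt = 44π cm³/s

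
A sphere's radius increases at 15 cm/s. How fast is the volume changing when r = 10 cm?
6000π cm³/s

V = (4/3)πr³
dV/dt = dV/dr · dr/dt = 4πr² · 15
At r = 10: dV/dt = 6000π cm³/s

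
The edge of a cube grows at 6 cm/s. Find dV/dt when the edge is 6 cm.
648 cm³/s

V = s³
dV/dt = 3s² · ds/dt = 3·6²·6 = 648 cm³/s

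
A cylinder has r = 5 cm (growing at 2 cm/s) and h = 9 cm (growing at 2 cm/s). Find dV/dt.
230π cm³/s

V = πr²h
dV/dt = 2πrh·dr/dt + πr²·dh/dt
= 2π(5)(9)(2) + π(5)²(2)
= 230π cm³/s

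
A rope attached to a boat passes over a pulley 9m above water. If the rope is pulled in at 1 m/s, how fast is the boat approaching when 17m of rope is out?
17√13/52 ≈ 1.179 m/s

rope² = x² + 9²
x = √(17² - 9²) = 4√13
dx/dt = (rope/x) · d(rope)/dt = (17/(4√13)) · (-1) = -17√13/52 m/s
The boat approaches at 17√13/52 ≈ 1.179 m/s.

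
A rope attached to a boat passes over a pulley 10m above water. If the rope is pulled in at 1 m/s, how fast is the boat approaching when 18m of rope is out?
9√14/28 ≈ 1.203 m/s

rope² = x² + 10²
x = √(18² - 10²) = 4√14
dx/dt = (rope/x) · d(rope)/dt = (18/(4√14)) · (-1) = -9√14/28 m/s
The boat approaches at 9√14/28 ≈ 1.203 m/s.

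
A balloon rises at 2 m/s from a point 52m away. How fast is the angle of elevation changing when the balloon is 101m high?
0.008059 rad/s

tan(θ) = y/52
sec²(θ) · dθ/dt = (1/52) · dy/dt
dθ/dt = cos²(θ)/52 · 2 = 52/(52² + 101²) · 2
dθ/dt = 0.008059 rad/s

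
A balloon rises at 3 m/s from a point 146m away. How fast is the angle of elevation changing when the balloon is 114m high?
0.012765 rad/s

tan(θ) = y/146
sec²(θ) · dθ/dt = (1/146) · dy/dt
dθ/dt = cos²(θ)/146 · 3 = 146/(146² + 114²) · 3
dθ/dt = 0.012765 rad/s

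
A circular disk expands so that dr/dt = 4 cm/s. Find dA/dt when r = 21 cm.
168π cm²/s

A = πr²
dA/dt = 2πr · dr/dt = 2π(21)(4) = 168π cm²/s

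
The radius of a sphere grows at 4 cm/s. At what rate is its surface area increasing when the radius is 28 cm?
896π cm²/s

S = 4πr²
dS/dt = dS/dr · dr/dt = 8πr · 4
At r = 28: dS/dt = 896π cm²/s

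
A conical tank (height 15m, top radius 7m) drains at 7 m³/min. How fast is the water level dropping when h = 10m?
9/(28π) ≈ 0.1023 m/min

r/h = 7/15, so r = (7/15)h
V = (1/3)πr²h = (1/3)π((7/15)h)²h = (49/675)πh³
dV/dh = (49/225)πh²
dh/dt = (dV/dt)/(dV/dh) = -7/((49/225)π·10²) = -9/(28π) m/min
The level is dropping at 9/(28π) ≈ 0.1023 m/min.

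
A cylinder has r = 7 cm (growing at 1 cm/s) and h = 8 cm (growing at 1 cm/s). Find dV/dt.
161π cm³/s

V = πr²h
dV/dt = 2πrh·dr/dt + πr²·dh/dt
= 2π(7)(8)(1) + π(7)²(1)
= 161π cm³/s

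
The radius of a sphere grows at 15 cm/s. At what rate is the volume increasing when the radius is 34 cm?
69360π cm³/s

V = (4/3)πr³
dV/dt = dV/dr · dr/dt = 4πr² · 15
At r = 34: dV/dt = 69360π cm³/s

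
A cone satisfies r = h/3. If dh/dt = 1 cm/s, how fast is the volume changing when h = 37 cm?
1369π/9 cm³/s

V = (1/3)π(h/3)²h = πh³/27
dV/dt = πh²/9 · 1
At h = 37: dV/dt = 1369π/9 cm³/s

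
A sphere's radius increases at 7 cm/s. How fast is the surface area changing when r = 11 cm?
616π cm²/s

S = 4πr²
dS/dt = dS/dr · dr/dt = 8πr · 7
At r = 11: dS/dt = 616π cm²/s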